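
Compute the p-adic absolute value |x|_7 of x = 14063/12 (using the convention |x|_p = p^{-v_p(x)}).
|14063/12|_7 = 1/343

Step 1 — compute v_7(x) by factoring powers of 7 out of the numerator and denominator: v_7(14063/12) = 3. Step 2 — apply |x|_p = p^{-v_p(x)} = 7^{-3} = 1/343.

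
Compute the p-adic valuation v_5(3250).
v_5(3250) = 3

v_5(n) is the largest exponent k such that 5^k divides n. Factor out: 3250 = 5^3 · 26. (Sign doesn't affect v_p.) So v_5(3250) = 3.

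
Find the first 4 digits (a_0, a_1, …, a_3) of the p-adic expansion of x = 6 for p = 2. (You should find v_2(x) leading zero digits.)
(a_0, …, a_3) = (0, 1, 1, 0)

v_2(6) = 1, so a_0 = ... = a_0 = 0. Factor out: x = 2^1 · u with u = 3 a unit in ℤ_2. Expand u iteratively via a_{v+i} = u_i mod 2, u_{i+1} = (u_i − a_{v+i})/2:
  u_0 = 3;  a_1 = 1;  u_1 = (u_0 − 1)/2 = 1
  u_1 = 1;  a_2 = 1;  u_2 = (u_1 − 1)/2 = 0
  u_2 = 0;  a_3 = 0;  u_3 = (u_2 − 0)/2 = 0
Digits: (0, 1, 1, 0).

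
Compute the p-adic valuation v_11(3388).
v_11(3388) = 2

v_11(n) is the largest exponent k such that 11^k divides n. Factor out: 3388 = 11^2 · 28. (Sign doesn't affect v_p.) So v_11(3388) = 2.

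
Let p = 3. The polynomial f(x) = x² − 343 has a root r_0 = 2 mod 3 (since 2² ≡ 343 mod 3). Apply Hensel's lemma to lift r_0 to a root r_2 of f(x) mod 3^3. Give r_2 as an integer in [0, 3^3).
r_2 = 17 (mod 27)

Hensel's recurrence: r_{i+1} = r_i − f(r_i)·(f′(r_i))^{-1} mod 3^{i+2}, with f′(x) = 2x. Iterate:
  r_0 = 2 (mod 3)
  r_1 = 8 (mod 9)
  r_2 = 17 (mod 27)
Final: r_2 = 17, and one checks f(r_2) ≡ 0 mod 3^3.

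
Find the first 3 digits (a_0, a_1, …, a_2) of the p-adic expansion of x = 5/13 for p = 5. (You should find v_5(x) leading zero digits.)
(a_0, …, a_2) = (0, 2, 0)

v_5(5/13) = 1, so a_0 = ... = a_0 = 0. Factor out: x = 5^1 · u with u = 1/13 a unit in ℤ_5. Expand u iteratively via a_{v+i} = u_i mod 5, u_{i+1} = (u_i − a_{v+i})/5:
  u_0 = 1/13;  a_1 = 2;  u_1 = (u_0 − 2)/5 = -5/13
  u_1 = -5/13;  a_2 = 0;  u_2 = (u_1 − 0)/5 = -1/13
Digits: (0, 2, 0).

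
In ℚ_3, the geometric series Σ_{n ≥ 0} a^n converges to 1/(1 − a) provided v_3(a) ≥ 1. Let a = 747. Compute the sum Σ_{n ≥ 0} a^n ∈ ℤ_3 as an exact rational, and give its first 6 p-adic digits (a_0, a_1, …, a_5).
Σ a^n = 1/(1 − a) = -1/746;  first 6 digits = (1, 0, 2, 0, 1, 1)

v_3(a) = 2 ≥ 1, so the series converges in ℤ_3 to 1/(1 − a) = 1/(1 − 747) = -1/746. Expand this rational in ℤ_3: compute digits iteratively via d_i = x_i mod 3, x_{i+1} = (x_i − d_i)/3. The first 6 digits are (1, 0, 2, 0, 1, 1).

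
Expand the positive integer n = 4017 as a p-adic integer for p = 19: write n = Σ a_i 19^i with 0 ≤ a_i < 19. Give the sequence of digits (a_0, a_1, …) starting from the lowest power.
(a_0, a_1, …) = (8, 2, 11)

Repeated division by 19 gives the digits low-to-high: 4017 = 8 + 2·19^1 + 11·19^2. Digit sequence: (8, 2, 11).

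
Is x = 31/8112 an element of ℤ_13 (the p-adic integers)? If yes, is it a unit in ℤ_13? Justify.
x ∉ ℤ_13 (v_13(x) = -2 < 0)

ℤ_13 = {x ∈ ℚ_13 : v_13(x) ≥ 0} and ℤ_13^× = {x ∈ ℤ_13 : v_13(x) = 0}. Here v_13(31/8112) = v_13(num) − v_13(den) = -2; compare against these criteria.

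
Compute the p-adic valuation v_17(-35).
v_17(-35) = 0

v_17(n) is the largest exponent k such that 17^k divides n. Factor out: -35 = -17^0 · 35. (Sign doesn't affect v_p.) So v_17(-35) = 0.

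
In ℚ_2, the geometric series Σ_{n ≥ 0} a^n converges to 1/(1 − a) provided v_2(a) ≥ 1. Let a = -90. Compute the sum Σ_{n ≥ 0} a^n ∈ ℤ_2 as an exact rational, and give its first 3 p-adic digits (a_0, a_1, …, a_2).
Σ a^n = 1/(1 − a) = 1/91;  first 3 digits = (1, 1, 0)

v_2(a) = 1 ≥ 1, so the series converges in ℤ_2 to 1/(1 − a) = 1/(1 − (-90)) = 1/91. Expand this rational in ℤ_2: compute digits iteratively via d_i = x_i mod 2, x_{i+1} = (x_i − d_i)/2. The first 3 digits are (1, 1, 0).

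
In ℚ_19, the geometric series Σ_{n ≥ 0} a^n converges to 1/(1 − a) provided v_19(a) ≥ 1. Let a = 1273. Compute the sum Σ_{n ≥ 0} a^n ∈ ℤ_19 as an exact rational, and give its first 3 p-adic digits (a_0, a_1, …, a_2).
Σ a^n = 1/(1 − a) = -1/1272;  first 3 digits = (1, 10, 8)

v_19(a) = 1 ≥ 1, so the series converges in ℤ_19 to 1/(1 − a) = 1/(1 − 1273) = -1/1272. Expand this rational in ℤ_19: compute digits iteratively via d_i = x_i mod 19, x_{i+1} = (x_i − d_i)/19. The first 3 digits are (1, 10, 8).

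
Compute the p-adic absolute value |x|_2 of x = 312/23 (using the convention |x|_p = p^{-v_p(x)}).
|312/23|_2 = 1/8

Step 1 — compute v_2(x) by factoring powers of 2 out of the numerator and denominator: v_2(312/23) = 3. Step 2 — apply |x|_p = p^{-v_p(x)} = 2^{-3} = 1/8.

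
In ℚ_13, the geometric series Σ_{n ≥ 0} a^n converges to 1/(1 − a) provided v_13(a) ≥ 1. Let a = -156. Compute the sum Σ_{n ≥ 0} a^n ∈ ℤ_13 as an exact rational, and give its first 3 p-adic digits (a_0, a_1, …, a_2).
Σ a^n = 1/(1 − a) = 1/157;  first 3 digits = (1, 1, 0)

v_13(a) = 1 ≥ 1, so the series converges in ℤ_13 to 1/(1 − a) = 1/(1 − (-156)) = 1/157. Expand this rational in ℤ_13: compute digits iteratively via d_i = x_i mod 13, x_{i+1} = (x_i − d_i)/13. The first 3 digits are (1, 1, 0).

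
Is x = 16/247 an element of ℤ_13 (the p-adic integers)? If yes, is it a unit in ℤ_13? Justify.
x ∉ ℤ_13 (v_13(x) = -1 < 0)

ℤ_13 = {x ∈ ℚ_13 : v_13(x) ≥ 0} and ℤ_13^× = {x ∈ ℤ_13 : v_13(x) = 0}. Here v_13(16/247) = v_13(num) − v_13(den) = -1; compare against these criteria.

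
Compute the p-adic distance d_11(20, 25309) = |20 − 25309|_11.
d_11(20, 25309) = 1/1331

Step 1 — x − y = 20 − 25309 = -25289. Step 2 — v_11(-25289) = 3 (factor: -25289 = −(11^3 · 19); the sign does not affect v_p). Step 3 — |x − y|_11 = 11^{-3} = 1/1331.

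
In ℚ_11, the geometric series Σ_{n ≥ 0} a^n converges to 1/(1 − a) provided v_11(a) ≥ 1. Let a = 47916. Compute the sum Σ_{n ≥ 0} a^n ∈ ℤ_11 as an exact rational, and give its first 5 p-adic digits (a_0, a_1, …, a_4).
Σ a^n = 1/(1 − a) = -1/47915;  first 5 digits = (1, 0, 0, 3, 3)

v_11(a) = 3 ≥ 1, so the series converges in ℤ_11 to 1/(1 − a) = 1/(1 − 47916) = -1/47915. Expand this rational in ℤ_11: compute digits iteratively via d_i = x_i mod 11, x_{i+1} = (x_i − d_i)/11. The first 5 digits are (1, 0, 0, 3, 3).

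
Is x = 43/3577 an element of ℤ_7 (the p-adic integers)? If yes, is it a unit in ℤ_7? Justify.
x ∉ ℤ_7 (v_7(x) = -2 < 0)

ℤ_7 = {x ∈ ℚ_7 : v_7(x) ≥ 0} and ℤ_7^× = {x ∈ ℤ_7 : v_7(x) = 0}. Here v_7(43/3577) = v_7(num) − v_7(den) = -2; compare against these criteria.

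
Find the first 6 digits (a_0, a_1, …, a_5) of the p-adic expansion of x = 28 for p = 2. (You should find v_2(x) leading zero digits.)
(a_0, …, a_5) = (0, 0, 1, 1, 1, 0)

v_2(28) = 2, so a_0 = ... = a_1 = 0. Factor out: x = 2^2 · u with u = 7 a unit in ℤ_2. Expand u iteratively via a_{v+i} = u_i mod 2, u_{i+1} = (u_i − a_{v+i})/2:
  u_0 = 7;  a_2 = 1;  u_1 = (u_0 − 1)/2 = 3
  u_1 = 3;  a_3 = 1;  u_2 = (u_1 − 1)/2 = 1
  u_2 = 1;  a_4 = 1;  u_3 = (u_2 − 1)/2 = 0
  u_3 = 0;  a_5 = 0;  u_4 = (u_3 − 0)/2 = 0
Digits: (0, 0, 1, 1, 1, 0).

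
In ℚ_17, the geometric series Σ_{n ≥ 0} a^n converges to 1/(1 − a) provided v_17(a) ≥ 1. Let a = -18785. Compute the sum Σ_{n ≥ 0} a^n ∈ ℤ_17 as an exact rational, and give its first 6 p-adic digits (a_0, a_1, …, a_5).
Σ a^n = 1/(1 − a) = 1/18786;  first 6 digits = (1, 0, 3, 13, 8, 10)

v_17(a) = 2 ≥ 1, so the series converges in ℤ_17 to 1/(1 − a) = 1/(1 − (-18785)) = 1/18786. Expand this rational in ℤ_17: compute digits iteratively via d_i = x_i mod 17, x_{i+1} = (x_i − d_i)/17. The first 6 digits are (1, 0, 3, 13, 8, 10).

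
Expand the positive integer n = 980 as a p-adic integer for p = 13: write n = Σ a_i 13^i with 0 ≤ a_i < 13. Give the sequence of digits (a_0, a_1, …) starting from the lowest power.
(a_0, a_1, …) = (5, 10, 5)

Repeated division by 13 gives the digits low-to-high: 980 = 5 + 10·13^1 + 5·13^2. Digit sequence: (5, 10, 5).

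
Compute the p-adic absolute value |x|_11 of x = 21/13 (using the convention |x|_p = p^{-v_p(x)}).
|21/13|_11 = 1

Step 1 — compute v_11(x) by factoring powers of 11 out of the numerator and denominator: v_11(21/13) = 0. Step 2 — apply |x|_p = p^{-v_p(x)} = 11^{0} = 1.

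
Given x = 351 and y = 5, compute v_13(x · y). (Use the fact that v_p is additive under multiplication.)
v_13(1755) = 1

v_p(x) = 1 (factor: 351 = 13^1 · 27); v_p(y) = 0 (factor: 5 = 13^0 · 5). Additivity: v_p(xy) = v_p(x) + v_p(y) = 1 + 0 = 1. (Direct check: xy = 1755 = 13^1 · (135).)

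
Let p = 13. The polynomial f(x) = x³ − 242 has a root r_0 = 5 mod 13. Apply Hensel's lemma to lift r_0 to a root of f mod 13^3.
r_2 = 2163 (mod 2197)

Hensel: r_{i+1} = r_i − f(r_i)/f′(r_i) mod 13^{i+2}, where f′(x) = 3x². Iterate:
  r_0 = 5 (mod 13)
  r_1 = 135 (mod 169)
  r_2 = 2163 (mod 2197)
Final: r = 2163 with f(r) ≡ 0 mod 13^3.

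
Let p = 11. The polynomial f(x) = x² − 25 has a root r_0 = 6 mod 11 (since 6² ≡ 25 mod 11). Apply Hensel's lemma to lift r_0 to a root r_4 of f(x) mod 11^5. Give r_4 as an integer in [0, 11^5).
r_4 = 161046 (mod 161051)

Hensel's recurrence: r_{i+1} = r_i − f(r_i)·(f′(r_i))^{-1} mod 11^{i+2}, with f′(x) = 2x. Iterate:
  r_0 = 6 (mod 11)
  r_1 = 116 (mod 121)
  r_2 = 1326 (mod 1331)
  r_3 = 14636 (mod 14641)
  r_4 = 161046 (mod 161051)
Final: r_4 = 161046, and one checks f(r_4) ≡ 0 mod 11^5.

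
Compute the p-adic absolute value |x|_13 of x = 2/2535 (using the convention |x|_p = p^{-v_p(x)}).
|2/2535|_13 = 169

Step 1 — compute v_13(x) by factoring powers of 13 out of the numerator and denominator: v_13(2/2535) = -2. Step 2 — apply |x|_p = p^{-v_p(x)} = 13^{2} = 169.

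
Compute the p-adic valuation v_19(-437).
v_19(-437) = 1

v_19(n) is the largest exponent k such that 19^k divides n. Factor out: -437 = -19^1 · 23. (Sign doesn't affect v_p.) So v_19(-437) = 1.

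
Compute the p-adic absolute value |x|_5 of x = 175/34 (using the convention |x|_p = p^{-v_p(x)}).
|175/34|_5 = 1/25

Step 1 — compute v_5(x) by factoring powers of 5 out of the numerator and denominator: v_5(175/34) = 2. Step 2 — apply |x|_p = p^{-v_p(x)} = 5^{-2} = 1/25.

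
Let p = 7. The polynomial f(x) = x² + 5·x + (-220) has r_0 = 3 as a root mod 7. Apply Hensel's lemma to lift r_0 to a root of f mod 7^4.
r_3 = 1767 (mod 2401)

Hensel: r_{i+1} = r_i − f(r_i)·(f′(r_i))^{-1} mod 7^{i+2}, f′(x) = 2x + 5. Iterate:
  r_0 = 3 (mod 7)
  r_1 = 3 (mod 49)
  r_2 = 52 (mod 343)
  r_3 = 1767 (mod 2401)
Final: r = 1767 satisfies f(r) ≡ 0 mod 7^4.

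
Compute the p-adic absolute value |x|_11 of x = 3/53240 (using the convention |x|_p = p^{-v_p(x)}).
|3/53240|_11 = 1331

Step 1 — compute v_11(x) by factoring powers of 11 out of the numerator and denominator: v_11(3/53240) = -3. Step 2 — apply |x|_p = p^{-v_p(x)} = 11^{3} = 1331.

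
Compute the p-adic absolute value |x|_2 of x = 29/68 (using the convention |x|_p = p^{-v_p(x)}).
|29/68|_2 = 4

Step 1 — compute v_2(x) by factoring powers of 2 out of the numerator and denominator: v_2(29/68) = -2. Step 2 — apply |x|_p = p^{-v_p(x)} = 2^{2} = 4.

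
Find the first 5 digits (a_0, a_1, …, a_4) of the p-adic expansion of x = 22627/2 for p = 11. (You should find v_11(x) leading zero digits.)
(a_0, …, a_4) = (0, 0, 0, 3, 6)

v_11(22627/2) = 3, so a_0 = ... = a_2 = 0. Factor out: x = 11^3 · u with u = 17/2 a unit in ℤ_11. Expand u iteratively via a_{v+i} = u_i mod 11, u_{i+1} = (u_i − a_{v+i})/11:
  u_0 = 17/2;  a_3 = 3;  u_1 = (u_0 − 3)/11 = 1/2
  u_1 = 1/2;  a_4 = 6;  u_2 = (u_1 − 6)/11 = -1/2
Digits: (0, 0, 0, 3, 6).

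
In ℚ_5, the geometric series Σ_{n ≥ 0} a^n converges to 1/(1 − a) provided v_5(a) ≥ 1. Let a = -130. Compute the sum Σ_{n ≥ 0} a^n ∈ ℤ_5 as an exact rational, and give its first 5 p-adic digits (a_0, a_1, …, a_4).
Σ a^n = 1/(1 − a) = 1/131;  first 5 digits = (1, 4, 0, 3, 2)

v_5(a) = 1 ≥ 1, so the series converges in ℤ_5 to 1/(1 − a) = 1/(1 − (-130)) = 1/131. Expand this rational in ℤ_5: compute digits iteratively via d_i = x_i mod 5, x_{i+1} = (x_i − d_i)/5. The first 5 digits are (1, 4, 0, 3, 2).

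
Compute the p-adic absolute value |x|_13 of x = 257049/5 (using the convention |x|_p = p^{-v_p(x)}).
|257049/5|_13 = 1/28561

Step 1 — compute v_13(x) by factoring powers of 13 out of the numerator and denominator: v_13(257049/5) = 4. Step 2 — apply |x|_p = p^{-v_p(x)} = 13^{-4} = 1/28561.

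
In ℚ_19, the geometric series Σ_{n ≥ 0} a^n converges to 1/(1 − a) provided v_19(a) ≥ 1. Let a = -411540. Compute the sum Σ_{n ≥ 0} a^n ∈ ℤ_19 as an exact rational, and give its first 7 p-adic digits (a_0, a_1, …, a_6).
Σ a^n = 1/(1 − a) = 1/411541;  first 7 digits = (1, 0, 0, 16, 15, 18, 8)

v_19(a) = 3 ≥ 1, so the series converges in ℤ_19 to 1/(1 − a) = 1/(1 − (-411540)) = 1/411541. Expand this rational in ℤ_19: compute digits iteratively via d_i = x_i mod 19, x_{i+1} = (x_i − d_i)/19. The first 7 digits are (1, 0, 0, 16, 15, 18, 8).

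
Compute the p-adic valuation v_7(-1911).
v_7(-1911) = 2

v_7(n) is the largest exponent k such that 7^k divides n. Factor out: -1911 = -7^2 · 39. (Sign doesn't affect v_p.) So v_7(-1911) = 2.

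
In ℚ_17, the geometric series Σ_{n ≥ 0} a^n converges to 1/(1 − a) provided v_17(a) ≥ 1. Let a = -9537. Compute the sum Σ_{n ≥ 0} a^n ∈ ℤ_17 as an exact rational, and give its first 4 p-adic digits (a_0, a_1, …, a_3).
Σ a^n = 1/(1 − a) = 1/9538;  first 4 digits = (1, 0, 1, 15)

v_17(a) = 2 ≥ 1, so the series converges in ℤ_17 to 1/(1 − a) = 1/(1 − (-9537)) = 1/9538. Expand this rational in ℤ_17: compute digits iteratively via d_i = x_i mod 17, x_{i+1} = (x_i − d_i)/17. The first 4 digits are (1, 0, 1, 15).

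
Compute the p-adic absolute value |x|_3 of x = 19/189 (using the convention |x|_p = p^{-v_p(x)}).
|19/189|_3 = 27

Step 1 — compute v_3(x) by factoring powers of 3 out of the numerator and denominator: v_3(19/189) = -3. Step 2 — apply |x|_p = p^{-v_p(x)} = 3^{3} = 27.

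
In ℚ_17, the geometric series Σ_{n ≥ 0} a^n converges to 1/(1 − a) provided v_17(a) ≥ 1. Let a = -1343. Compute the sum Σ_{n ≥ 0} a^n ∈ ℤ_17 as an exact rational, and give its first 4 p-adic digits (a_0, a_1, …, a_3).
Σ a^n = 1/(1 − a) = 1/1344;  first 4 digits = (1, 6, 14, 4)

v_17(a) = 1 ≥ 1, so the series converges in ℤ_17 to 1/(1 − a) = 1/(1 − (-1343)) = 1/1344. Expand this rational in ℤ_17: compute digits iteratively via d_i = x_i mod 17, x_{i+1} = (x_i − d_i)/17. The first 4 digits are (1, 6, 14, 4).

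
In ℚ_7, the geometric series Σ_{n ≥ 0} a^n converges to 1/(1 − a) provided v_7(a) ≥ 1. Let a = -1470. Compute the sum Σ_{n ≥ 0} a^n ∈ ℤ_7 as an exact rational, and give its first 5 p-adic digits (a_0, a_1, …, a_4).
Σ a^n = 1/(1 − a) = 1/1471;  first 5 digits = (1, 0, 5, 2, 3)

v_7(a) = 2 ≥ 1, so the series converges in ℤ_7 to 1/(1 − a) = 1/(1 − (-1470)) = 1/1471. Expand this rational in ℤ_7: compute digits iteratively via d_i = x_i mod 7, x_{i+1} = (x_i − d_i)/7. The first 5 digits are (1, 0, 5, 2, 3).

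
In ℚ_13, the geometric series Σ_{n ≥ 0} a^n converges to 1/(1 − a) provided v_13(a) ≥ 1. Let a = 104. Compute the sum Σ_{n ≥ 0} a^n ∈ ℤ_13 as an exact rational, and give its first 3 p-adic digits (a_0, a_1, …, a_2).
Σ a^n = 1/(1 − a) = -1/103;  first 3 digits = (1, 8, 12)

v_13(a) = 1 ≥ 1, so the series converges in ℤ_13 to 1/(1 − a) = 1/(1 − 104) = -1/103. Expand this rational in ℤ_13: compute digits iteratively via d_i = x_i mod 13, x_{i+1} = (x_i − d_i)/13. The first 3 digits are (1, 8, 12).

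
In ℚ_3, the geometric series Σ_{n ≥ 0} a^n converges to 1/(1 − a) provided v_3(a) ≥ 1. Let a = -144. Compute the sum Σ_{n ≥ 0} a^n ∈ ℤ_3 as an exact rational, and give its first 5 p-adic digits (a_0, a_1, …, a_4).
Σ a^n = 1/(1 − a) = 1/145;  first 5 digits = (1, 0, 2, 0, 2)

v_3(a) = 2 ≥ 1, so the series converges in ℤ_3 to 1/(1 − a) = 1/(1 − (-144)) = 1/145. Expand this rational in ℤ_3: compute digits iteratively via d_i = x_i mod 3, x_{i+1} = (x_i − d_i)/3. The first 5 digits are (1, 0, 2, 0, 2).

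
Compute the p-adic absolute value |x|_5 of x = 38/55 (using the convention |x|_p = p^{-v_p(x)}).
|38/55|_5 = 5

Step 1 — compute v_5(x) by factoring powers of 5 out of the numerator and denominator: v_5(38/55) = -1. Step 2 — apply |x|_p = p^{-v_p(x)} = 5^{1} = 5.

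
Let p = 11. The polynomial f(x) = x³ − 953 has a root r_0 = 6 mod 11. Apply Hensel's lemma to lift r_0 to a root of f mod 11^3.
r_2 = 1271 (mod 1331)

Hensel: r_{i+1} = r_i − f(r_i)/f′(r_i) mod 11^{i+2}, where f′(x) = 3x². Iterate:
  r_0 = 6 (mod 11)
  r_1 = 61 (mod 121)
  r_2 = 1271 (mod 1331)
Final: r = 1271 with f(r) ≡ 0 mod 11^3.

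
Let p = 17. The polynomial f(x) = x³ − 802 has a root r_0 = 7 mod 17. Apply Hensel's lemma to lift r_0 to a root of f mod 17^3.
r_2 = 653 (mod 4913)

Hensel: r_{i+1} = r_i − f(r_i)/f′(r_i) mod 17^{i+2}, where f′(x) = 3x². Iterate:
  r_0 = 7 (mod 17)
  r_1 = 75 (mod 289)
  r_2 = 653 (mod 4913)
Final: r = 653 with f(r) ≡ 0 mod 17^3.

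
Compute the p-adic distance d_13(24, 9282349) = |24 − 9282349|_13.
d_13(24, 9282349) = 1/371293

Step 1 — x − y = 24 − 9282349 = -9282325. Step 2 — v_13(-9282325) = 5 (factor: -9282325 = −(13^5 · 25); the sign does not affect v_p). Step 3 — |x − y|_13 = 13^{-5} = 1/371293.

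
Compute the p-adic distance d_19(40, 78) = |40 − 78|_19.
d_19(40, 78) = 1/19

Step 1 — x − y = 40 − 78 = -38. Step 2 — v_19(-38) = 1 (factor: -38 = −(19^1 · 2); the sign does not affect v_p). Step 3 — |x − y|_19 = 19^{-1} = 1/19.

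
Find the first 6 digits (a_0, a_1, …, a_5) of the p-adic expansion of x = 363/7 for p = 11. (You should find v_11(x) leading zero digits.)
(a_0, …, a_5) = (0, 0, 2, 3, 6, 1)

v_11(363/7) = 2, so a_0 = ... = a_1 = 0. Factor out: x = 11^2 · u with u = 3/7 a unit in ℤ_11. Expand u iteratively via a_{v+i} = u_i mod 11, u_{i+1} = (u_i − a_{v+i})/11:
  u_0 = 3/7;  a_2 = 2;  u_1 = (u_0 − 2)/11 = -1/7
  u_1 = -1/7;  a_3 = 3;  u_2 = (u_1 − 3)/11 = -2/7
  u_2 = -2/7;  a_4 = 6;  u_3 = (u_2 − 6)/11 = -4/7
  u_3 = -4/7;  a_5 = 1;  u_4 = (u_3 − 1)/11 = -1/7
Digits: (0, 0, 2, 3, 6, 1).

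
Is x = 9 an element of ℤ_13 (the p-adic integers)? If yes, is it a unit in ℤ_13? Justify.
x ∈ ℤ_13^× (unit); v_13(x) = 0

ℤ_13 = {x ∈ ℚ_13 : v_13(x) ≥ 0} and ℤ_13^× = {x ∈ ℤ_13 : v_13(x) = 0}. Here v_13(9) = v_13(num) − v_13(den) = 0; compare against these criteria.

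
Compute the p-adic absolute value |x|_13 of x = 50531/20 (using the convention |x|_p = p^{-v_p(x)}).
|50531/20|_13 = 1/2197

Step 1 — compute v_13(x) by factoring powers of 13 out of the numerator and denominator: v_13(50531/20) = 3. Step 2 — apply |x|_p = p^{-v_p(x)} = 13^{-3} = 1/2197.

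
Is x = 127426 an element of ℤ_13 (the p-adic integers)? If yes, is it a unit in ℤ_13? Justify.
x ∈ ℤ_13 but not a unit; v_13(x) = 3 > 0

ℤ_13 = {x ∈ ℚ_13 : v_13(x) ≥ 0} and ℤ_13^× = {x ∈ ℤ_13 : v_13(x) = 0}. Here v_13(127426) = v_13(num) − v_13(den) = 3; compare against these criteria.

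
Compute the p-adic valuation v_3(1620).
v_3(1620) = 4

v_3(n) is the largest exponent k such that 3^k divides n. Factor out: 1620 = 3^4 · 20. (Sign doesn't affect v_p.) So v_3(1620) = 4.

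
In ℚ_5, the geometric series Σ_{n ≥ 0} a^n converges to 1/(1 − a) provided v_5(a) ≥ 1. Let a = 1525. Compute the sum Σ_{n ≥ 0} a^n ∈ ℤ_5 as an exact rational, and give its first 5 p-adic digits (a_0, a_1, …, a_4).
Σ a^n = 1/(1 − a) = -1/1524;  first 5 digits = (1, 0, 1, 2, 3)

v_5(a) = 2 ≥ 1, so the series converges in ℤ_5 to 1/(1 − a) = 1/(1 − 1525) = -1/1524. Expand this rational in ℤ_5: compute digits iteratively via d_i = x_i mod 5, x_{i+1} = (x_i − d_i)/5. The first 5 digits are (1, 0, 1, 2, 3).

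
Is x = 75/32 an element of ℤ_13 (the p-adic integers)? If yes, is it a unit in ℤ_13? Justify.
x ∈ ℤ_13^× (unit); v_13(x) = 0

ℤ_13 = {x ∈ ℚ_13 : v_13(x) ≥ 0} and ℤ_13^× = {x ∈ ℤ_13 : v_13(x) = 0}. Here v_13(75/32) = v_13(num) − v_13(den) = 0; compare against these criteria.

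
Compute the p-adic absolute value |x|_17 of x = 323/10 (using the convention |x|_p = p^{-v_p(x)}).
|323/10|_17 = 1/17

Step 1 — compute v_17(x) by factoring powers of 17 out of the numerator and denominator: v_17(323/10) = 1. Step 2 — apply |x|_p = p^{-v_p(x)} = 17^{-1} = 1/17.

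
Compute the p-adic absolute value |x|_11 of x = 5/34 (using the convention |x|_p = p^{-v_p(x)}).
|5/34|_11 = 1

Step 1 — compute v_11(x) by factoring powers of 11 out of the numerator and denominator: v_11(5/34) = 0. Step 2 — apply |x|_p = p^{-v_p(x)} = 11^{0} = 1.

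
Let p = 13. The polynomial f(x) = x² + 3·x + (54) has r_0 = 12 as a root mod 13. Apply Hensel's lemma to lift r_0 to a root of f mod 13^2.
r_1 = 116 (mod 169)

Hensel: r_{i+1} = r_i − f(r_i)·(f′(r_i))^{-1} mod 13^{i+2}, f′(x) = 2x + 3. Iterate:
  r_0 = 12 (mod 13)
  r_1 = 116 (mod 169)
Final: r = 116 satisfies f(r) ≡ 0 mod 13^2.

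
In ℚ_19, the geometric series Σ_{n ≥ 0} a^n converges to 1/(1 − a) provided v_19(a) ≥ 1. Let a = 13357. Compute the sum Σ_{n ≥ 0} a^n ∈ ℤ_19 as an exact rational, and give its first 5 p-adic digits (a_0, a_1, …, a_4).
Σ a^n = 1/(1 − a) = -1/13356;  first 5 digits = (1, 0, 18, 1, 1)

v_19(a) = 2 ≥ 1, so the series converges in ℤ_19 to 1/(1 − a) = 1/(1 − 13357) = -1/13356. Expand this rational in ℤ_19: compute digits iteratively via d_i = x_i mod 19, x_{i+1} = (x_i − d_i)/19. The first 5 digits are (1, 0, 18, 1, 1).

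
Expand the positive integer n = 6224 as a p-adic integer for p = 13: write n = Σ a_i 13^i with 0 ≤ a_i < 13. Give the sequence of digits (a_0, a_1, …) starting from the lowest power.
(a_0, a_1, …) = (10, 10, 10, 2)

Repeated division by 13 gives the digits low-to-high: 6224 = 10 + 10·13^1 + 10·13^2 + 2·13^3. Digit sequence: (10, 10, 10, 2).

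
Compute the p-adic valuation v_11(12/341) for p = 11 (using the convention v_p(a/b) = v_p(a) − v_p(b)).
v_11(12/341) = -1

Factor powers of 11 from the numerator and denominator of the reduced fraction: 12 = 11^0 · 12 and 341 = 11^1 · 31. Apply v_p(a/b) = v_p(a) − v_p(b): v_11(12/341) = 0 − 1 = -1.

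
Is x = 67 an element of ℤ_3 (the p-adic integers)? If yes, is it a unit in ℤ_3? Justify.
x ∈ ℤ_3^× (unit); v_3(x) = 0

ℤ_3 = {x ∈ ℚ_3 : v_3(x) ≥ 0} and ℤ_3^× = {x ∈ ℤ_3 : v_3(x) = 0}. Here v_3(67) = v_3(num) − v_3(den) = 0; compare against these criteria.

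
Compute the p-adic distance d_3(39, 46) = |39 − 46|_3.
d_3(39, 46) = 1

Step 1 — x − y = 39 − 46 = -7. Step 2 — v_3(-7) = 0 (factor: -7 = −(3^0 · 7); the sign does not affect v_p). Step 3 — |x − y|_3 = 3^{0} = 1.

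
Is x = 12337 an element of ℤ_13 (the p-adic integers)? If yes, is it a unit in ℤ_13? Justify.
x ∈ ℤ_13 but not a unit; v_13(x) = 2 > 0

ℤ_13 = {x ∈ ℚ_13 : v_13(x) ≥ 0} and ℤ_13^× = {x ∈ ℤ_13 : v_13(x) = 0}. Here v_13(12337) = v_13(num) − v_13(den) = 2; compare against these criteria.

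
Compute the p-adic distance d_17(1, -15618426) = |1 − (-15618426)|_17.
d_17(1, -15618426) = 1/1419857

Step 1 — x − y = 1 − (-15618426) = 15618427. Step 2 — v_17(15618427) = 5 (factor: 15618427 = (17^5 · 11); the sign does not affect v_p). Step 3 — |x − y|_17 = 17^{-5} = 1/1419857.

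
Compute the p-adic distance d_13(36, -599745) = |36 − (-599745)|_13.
d_13(36, -599745) = 1/28561

Step 1 — x − y = 36 − (-599745) = 599781. Step 2 — v_13(599781) = 4 (factor: 599781 = (13^4 · 21); the sign does not affect v_p). Step 3 — |x − y|_13 = 13^{-4} = 1/28561.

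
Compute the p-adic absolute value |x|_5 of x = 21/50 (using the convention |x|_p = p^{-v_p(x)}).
|21/50|_5 = 25

Step 1 — compute v_5(x) by factoring powers of 5 out of the numerator and denominator: v_5(21/50) = -2. Step 2 — apply |x|_p = p^{-v_p(x)} = 5^{2} = 25.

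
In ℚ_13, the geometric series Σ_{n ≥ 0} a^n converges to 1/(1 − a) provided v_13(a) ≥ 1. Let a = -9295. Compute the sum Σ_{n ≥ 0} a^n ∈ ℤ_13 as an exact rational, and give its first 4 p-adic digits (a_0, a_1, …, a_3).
Σ a^n = 1/(1 − a) = 1/9296;  first 4 digits = (1, 0, 10, 8)

v_13(a) = 2 ≥ 1, so the series converges in ℤ_13 to 1/(1 − a) = 1/(1 − (-9295)) = 1/9296. Expand this rational in ℤ_13: compute digits iteratively via d_i = x_i mod 13, x_{i+1} = (x_i − d_i)/13. The first 4 digits are (1, 0, 10, 8).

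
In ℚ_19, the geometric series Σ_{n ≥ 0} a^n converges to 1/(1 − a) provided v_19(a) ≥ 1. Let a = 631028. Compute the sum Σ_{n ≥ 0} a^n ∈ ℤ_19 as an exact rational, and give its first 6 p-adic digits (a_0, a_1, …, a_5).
Σ a^n = 1/(1 − a) = -1/631027;  first 6 digits = (1, 0, 0, 16, 4, 0)

v_19(a) = 3 ≥ 1, so the series converges in ℤ_19 to 1/(1 − a) = 1/(1 − 631028) = -1/631027. Expand this rational in ℤ_19: compute digits iteratively via d_i = x_i mod 19, x_{i+1} = (x_i − d_i)/19. The first 6 digits are (1, 0, 0, 16, 4, 0).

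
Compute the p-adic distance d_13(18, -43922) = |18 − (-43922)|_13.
d_13(18, -43922) = 1/2197

Step 1 — x − y = 18 − (-43922) = 43940. Step 2 — v_13(43940) = 3 (factor: 43940 = (13^3 · 20); the sign does not affect v_p). Step 3 — |x − y|_13 = 13^{-3} = 1/2197.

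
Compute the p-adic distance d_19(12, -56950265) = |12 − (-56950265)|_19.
d_19(12, -56950265) = 1/2476099

Step 1 — x − y = 12 − (-56950265) = 56950277. Step 2 — v_19(56950277) = 5 (factor: 56950277 = (19^5 · 23); the sign does not affect v_p). Step 3 — |x − y|_19 = 19^{-5} = 1/2476099.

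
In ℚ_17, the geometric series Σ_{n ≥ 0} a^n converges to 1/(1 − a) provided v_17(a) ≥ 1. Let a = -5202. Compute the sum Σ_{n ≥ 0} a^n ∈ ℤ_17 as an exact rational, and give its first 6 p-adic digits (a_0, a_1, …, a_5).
Σ a^n = 1/(1 − a) = 1/5203;  first 6 digits = (1, 0, 16, 15, 0, 2)

v_17(a) = 2 ≥ 1, so the series converges in ℤ_17 to 1/(1 − a) = 1/(1 − (-5202)) = 1/5203. Expand this rational in ℤ_17: compute digits iteratively via d_i = x_i mod 17, x_{i+1} = (x_i − d_i)/17. The first 6 digits are (1, 0, 16, 15, 0, 2).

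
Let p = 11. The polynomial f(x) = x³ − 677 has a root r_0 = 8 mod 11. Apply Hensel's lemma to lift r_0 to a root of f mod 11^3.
r_2 = 767 (mod 1331)

Hensel: r_{i+1} = r_i − f(r_i)/f′(r_i) mod 11^{i+2}, where f′(x) = 3x². Iterate:
  r_0 = 8 (mod 11)
  r_1 = 41 (mod 121)
  r_2 = 767 (mod 1331)
Final: r = 767 with f(r) ≡ 0 mod 11^3.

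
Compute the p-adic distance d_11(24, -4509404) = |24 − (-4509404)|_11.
d_11(24, -4509404) = 1/161051

Step 1 — x − y = 24 − (-4509404) = 4509428. Step 2 — v_11(4509428) = 5 (factor: 4509428 = (11^5 · 28); the sign does not affect v_p). Step 3 — |x − y|_11 = 11^{-5} = 1/161051.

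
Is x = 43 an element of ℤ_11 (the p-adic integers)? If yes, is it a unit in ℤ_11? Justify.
x ∈ ℤ_11^× (unit); v_11(x) = 0

ℤ_11 = {x ∈ ℚ_11 : v_11(x) ≥ 0} and ℤ_11^× = {x ∈ ℤ_11 : v_11(x) = 0}. Here v_11(43) = v_11(num) − v_11(den) = 0; compare against these criteria.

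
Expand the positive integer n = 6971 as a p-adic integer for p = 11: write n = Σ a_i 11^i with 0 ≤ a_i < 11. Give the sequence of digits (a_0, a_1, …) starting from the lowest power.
(a_0, a_1, …) = (8, 6, 2, 5)

Repeated division by 11 gives the digits low-to-high: 6971 = 8 + 6·11^1 + 2·11^2 + 5·11^3. Digit sequence: (8, 6, 2, 5).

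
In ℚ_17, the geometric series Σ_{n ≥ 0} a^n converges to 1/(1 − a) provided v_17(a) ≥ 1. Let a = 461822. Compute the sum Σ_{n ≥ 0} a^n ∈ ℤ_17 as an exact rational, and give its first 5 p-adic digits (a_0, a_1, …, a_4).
Σ a^n = 1/(1 − a) = -1/461821;  first 5 digits = (1, 0, 0, 9, 5)

v_17(a) = 3 ≥ 1, so the series converges in ℤ_17 to 1/(1 − a) = 1/(1 − 461822) = -1/461821. Expand this rational in ℤ_17: compute digits iteratively via d_i = x_i mod 17, x_{i+1} = (x_i − d_i)/17. The first 5 digits are (1, 0, 0, 9, 5).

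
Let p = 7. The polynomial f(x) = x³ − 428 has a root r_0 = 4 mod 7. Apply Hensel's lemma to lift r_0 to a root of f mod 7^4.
r_3 = 2188 (mod 2401)

Hensel: r_{i+1} = r_i − f(r_i)/f′(r_i) mod 7^{i+2}, where f′(x) = 3x². Iterate:
  r_0 = 4 (mod 7)
  r_1 = 32 (mod 49)
  r_2 = 130 (mod 343)
  r_3 = 2188 (mod 2401)
Final: r = 2188 with f(r) ≡ 0 mod 7^4.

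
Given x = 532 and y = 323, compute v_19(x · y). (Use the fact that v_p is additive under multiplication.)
v_19(171836) = 2

v_p(x) = 1 (factor: 532 = 19^1 · 28); v_p(y) = 1 (factor: 323 = 19^1 · 17). Additivity: v_p(xy) = v_p(x) + v_p(y) = 1 + 1 = 2. (Direct check: xy = 171836 = 19^2 · (476).)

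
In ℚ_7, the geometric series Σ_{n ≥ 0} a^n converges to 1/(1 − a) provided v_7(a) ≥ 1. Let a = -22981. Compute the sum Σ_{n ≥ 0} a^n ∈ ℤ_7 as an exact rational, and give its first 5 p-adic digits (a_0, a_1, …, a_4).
Σ a^n = 1/(1 − a) = 1/22982;  first 5 digits = (1, 0, 0, 3, 4)

v_7(a) = 3 ≥ 1, so the series converges in ℤ_7 to 1/(1 − a) = 1/(1 − (-22981)) = 1/22982. Expand this rational in ℤ_7: compute digits iteratively via d_i = x_i mod 7, x_{i+1} = (x_i − d_i)/7. The first 5 digits are (1, 0, 0, 3, 4).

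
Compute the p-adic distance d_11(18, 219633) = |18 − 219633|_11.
d_11(18, 219633) = 1/14641

Step 1 — x − y = 18 − 219633 = -219615. Step 2 — v_11(-219615) = 4 (factor: -219615 = −(11^4 · 15); the sign does not affect v_p). Step 3 — |x − y|_11 = 11^{-4} = 1/14641.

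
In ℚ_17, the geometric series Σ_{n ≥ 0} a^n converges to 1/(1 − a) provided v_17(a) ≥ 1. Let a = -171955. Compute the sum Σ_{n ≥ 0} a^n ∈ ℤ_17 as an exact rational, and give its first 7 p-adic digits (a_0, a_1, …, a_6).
Σ a^n = 1/(1 − a) = 1/171956;  first 7 digits = (1, 0, 0, 16, 14, 16, 0)

v_17(a) = 3 ≥ 1, so the series converges in ℤ_17 to 1/(1 − a) = 1/(1 − (-171955)) = 1/171956. Expand this rational in ℤ_17: compute digits iteratively via d_i = x_i mod 17, x_{i+1} = (x_i − d_i)/17. The first 7 digits are (1, 0, 0, 16, 14, 16, 0).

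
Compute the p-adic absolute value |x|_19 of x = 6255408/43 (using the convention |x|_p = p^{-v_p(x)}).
|6255408/43|_19 = 1/130321

Step 1 — compute v_19(x) by factoring powers of 19 out of the numerator and denominator: v_19(6255408/43) = 4. Step 2 — apply |x|_p = p^{-v_p(x)} = 19^{-4} = 1/130321.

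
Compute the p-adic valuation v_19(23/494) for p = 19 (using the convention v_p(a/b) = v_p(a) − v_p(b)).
v_19(23/494) = -1

Factor powers of 19 from the numerator and denominator of the reduced fraction: 23 = 19^0 · 23 and 494 = 19^1 · 26. Apply v_p(a/b) = v_p(a) − v_p(b): v_19(23/494) = 0 − 1 = -1.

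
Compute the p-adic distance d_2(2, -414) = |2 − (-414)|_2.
d_2(2, -414) = 1/32

Step 1 — x − y = 2 − (-414) = 416. Step 2 — v_2(416) = 5 (factor: 416 = (2^5 · 13); the sign does not affect v_p). Step 3 — |x − y|_2 = 2^{-5} = 1/32.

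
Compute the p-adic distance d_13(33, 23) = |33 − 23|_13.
d_13(33, 23) = 1

Step 1 — x − y = 33 − 23 = 10. Step 2 — v_13(10) = 0 (factor: 10 = (13^0 · 10); the sign does not affect v_p). Step 3 — |x − y|_13 = 13^{0} = 1.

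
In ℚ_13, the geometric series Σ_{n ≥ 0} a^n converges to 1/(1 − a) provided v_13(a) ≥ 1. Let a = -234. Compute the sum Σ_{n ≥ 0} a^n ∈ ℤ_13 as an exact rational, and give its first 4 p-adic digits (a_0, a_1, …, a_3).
Σ a^n = 1/(1 − a) = 1/235;  first 4 digits = (1, 8, 10, 3)

v_13(a) = 1 ≥ 1, so the series converges in ℤ_13 to 1/(1 − a) = 1/(1 − (-234)) = 1/235. Expand this rational in ℤ_13: compute digits iteratively via d_i = x_i mod 13, x_{i+1} = (x_i − d_i)/13. The first 4 digits are (1, 8, 10, 3).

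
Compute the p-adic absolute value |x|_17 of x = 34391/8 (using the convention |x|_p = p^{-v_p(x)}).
|34391/8|_17 = 1/4913

Step 1 — compute v_17(x) by factoring powers of 17 out of the numerator and denominator: v_17(34391/8) = 3. Step 2 — apply |x|_p = p^{-v_p(x)} = 17^{-3} = 1/4913.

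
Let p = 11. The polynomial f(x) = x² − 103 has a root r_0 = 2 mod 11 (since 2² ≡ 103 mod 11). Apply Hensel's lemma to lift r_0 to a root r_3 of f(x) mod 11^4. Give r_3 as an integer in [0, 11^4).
r_3 = 2598 (mod 14641)

Hensel's recurrence: r_{i+1} = r_i − f(r_i)·(f′(r_i))^{-1} mod 11^{i+2}, with f′(x) = 2x. Iterate:
  r_0 = 2 (mod 11)
  r_1 = 57 (mod 121)
  r_2 = 1267 (mod 1331)
  r_3 = 2598 (mod 14641)
Final: r_3 = 2598, and one checks f(r_3) ≡ 0 mod 11^4.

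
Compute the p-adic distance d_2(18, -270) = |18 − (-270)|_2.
d_2(18, -270) = 1/32

Step 1 — x − y = 18 − (-270) = 288. Step 2 — v_2(288) = 5 (factor: 288 = (2^5 · 9); the sign does not affect v_p). Step 3 — |x − y|_2 = 2^{-5} = 1/32.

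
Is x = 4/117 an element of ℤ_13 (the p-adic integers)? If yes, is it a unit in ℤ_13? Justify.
x ∉ ℤ_13 (v_13(x) = -1 < 0)

ℤ_13 = {x ∈ ℚ_13 : v_13(x) ≥ 0} and ℤ_13^× = {x ∈ ℤ_13 : v_13(x) = 0}. Here v_13(4/117) = v_13(num) − v_13(den) = -1; compare against these criteria.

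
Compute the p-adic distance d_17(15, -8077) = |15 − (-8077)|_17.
d_17(15, -8077) = 1/289

Step 1 — x − y = 15 − (-8077) = 8092. Step 2 — v_17(8092) = 2 (factor: 8092 = (17^2 · 28); the sign does not affect v_p). Step 3 — |x − y|_17 = 17^{-2} = 1/289.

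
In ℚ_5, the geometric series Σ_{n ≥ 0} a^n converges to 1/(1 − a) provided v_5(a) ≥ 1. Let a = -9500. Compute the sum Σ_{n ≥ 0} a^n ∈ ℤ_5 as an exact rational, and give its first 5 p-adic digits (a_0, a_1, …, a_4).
Σ a^n = 1/(1 − a) = 1/9501;  first 5 digits = (1, 0, 0, 4, 4)

v_5(a) = 3 ≥ 1, so the series converges in ℤ_5 to 1/(1 − a) = 1/(1 − (-9500)) = 1/9501. Expand this rational in ℤ_5: compute digits iteratively via d_i = x_i mod 5, x_{i+1} = (x_i − d_i)/5. The first 5 digits are (1, 0, 0, 4, 4).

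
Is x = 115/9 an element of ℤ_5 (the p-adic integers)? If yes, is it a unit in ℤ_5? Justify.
x ∈ ℤ_5 but not a unit; v_5(x) = 1 > 0

ℤ_5 = {x ∈ ℚ_5 : v_5(x) ≥ 0} and ℤ_5^× = {x ∈ ℤ_5 : v_5(x) = 0}. Here v_5(115/9) = v_5(num) − v_5(den) = 1; compare against these criteria.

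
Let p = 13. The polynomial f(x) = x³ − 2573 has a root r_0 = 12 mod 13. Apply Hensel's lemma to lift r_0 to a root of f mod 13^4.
r_3 = 7617 (mod 28561)

Hensel: r_{i+1} = r_i − f(r_i)/f′(r_i) mod 13^{i+2}, where f′(x) = 3x². Iterate:
  r_0 = 12 (mod 13)
  r_1 = 12 (mod 169)
  r_2 = 1026 (mod 2197)
  r_3 = 7617 (mod 28561)
Final: r = 7617 with f(r) ≡ 0 mod 13^4.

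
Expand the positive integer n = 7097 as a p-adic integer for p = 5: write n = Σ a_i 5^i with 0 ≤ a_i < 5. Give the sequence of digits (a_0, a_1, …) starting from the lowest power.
(a_0, a_1, …) = (2, 4, 3, 1, 1, 2)

Repeated division by 5 gives the digits low-to-high: 7097 = 2 + 4·5^1 + 3·5^2 + 1·5^3 + 1·5^4 + 2·5^5. Digit sequence: (2, 4, 3, 1, 1, 2).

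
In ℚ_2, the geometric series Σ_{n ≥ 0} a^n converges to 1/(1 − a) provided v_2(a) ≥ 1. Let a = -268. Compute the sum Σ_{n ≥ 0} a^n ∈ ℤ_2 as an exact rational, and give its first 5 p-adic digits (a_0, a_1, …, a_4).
Σ a^n = 1/(1 − a) = 1/269;  first 5 digits = (1, 0, 1, 0, 0)

v_2(a) = 2 ≥ 1, so the series converges in ℤ_2 to 1/(1 − a) = 1/(1 − (-268)) = 1/269. Expand this rational in ℤ_2: compute digits iteratively via d_i = x_i mod 2, x_{i+1} = (x_i − d_i)/2. The first 5 digits are (1, 0, 1, 0, 0).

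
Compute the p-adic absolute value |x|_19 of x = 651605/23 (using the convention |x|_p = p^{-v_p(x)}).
|651605/23|_19 = 1/130321

Step 1 — compute v_19(x) by factoring powers of 19 out of the numerator and denominator: v_19(651605/23) = 4. Step 2 — apply |x|_p = p^{-v_p(x)} = 19^{-4} = 1/130321.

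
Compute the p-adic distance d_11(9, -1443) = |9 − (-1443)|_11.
d_11(9, -1443) = 1/121

Step 1 — x − y = 9 − (-1443) = 1452. Step 2 — v_11(1452) = 2 (factor: 1452 = (11^2 · 12); the sign does not affect v_p). Step 3 — |x − y|_11 = 11^{-2} = 1/121.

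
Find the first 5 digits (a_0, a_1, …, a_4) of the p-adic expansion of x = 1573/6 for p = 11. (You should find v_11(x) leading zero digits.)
(a_0, …, a_4) = (0, 0, 4, 9, 1)

v_11(1573/6) = 2, so a_0 = ... = a_1 = 0. Factor out: x = 11^2 · u with u = 13/6 a unit in ℤ_11. Expand u iteratively via a_{v+i} = u_i mod 11, u_{i+1} = (u_i − a_{v+i})/11:
  u_0 = 13/6;  a_2 = 4;  u_1 = (u_0 − 4)/11 = -1/6
  u_1 = -1/6;  a_3 = 9;  u_2 = (u_1 − 9)/11 = -5/6
  u_2 = -5/6;  a_4 = 1;  u_3 = (u_2 − 1)/11 = -1/6
Digits: (0, 0, 4, 9, 1).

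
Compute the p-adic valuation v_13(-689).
v_13(-689) = 1

v_13(n) is the largest exponent k such that 13^k divides n. Factor out: -689 = -13^1 · 53. (Sign doesn't affect v_p.) So v_13(-689) = 1.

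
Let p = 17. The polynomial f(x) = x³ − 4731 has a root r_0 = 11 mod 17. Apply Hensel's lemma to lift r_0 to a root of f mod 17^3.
r_2 = 3275 (mod 4913)

Hensel: r_{i+1} = r_i − f(r_i)/f′(r_i) mod 17^{i+2}, where f′(x) = 3x². Iterate:
  r_0 = 11 (mod 17)
  r_1 = 96 (mod 289)
  r_2 = 3275 (mod 4913)
Final: r = 3275 with f(r) ≡ 0 mod 17^3.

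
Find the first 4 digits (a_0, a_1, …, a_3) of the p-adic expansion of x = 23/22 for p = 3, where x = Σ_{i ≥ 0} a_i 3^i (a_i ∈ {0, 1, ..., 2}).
(a_0, …, a_3) = (2, 2, 1, 2)

v_3(23/22) = 0 (numerator and denominator both coprime to 3), so x ∈ ℤ_3^×. Compute digits iteratively via a_i = x_i mod 3, x_{i+1} = (x_i − a_i)/3, with x_0 = x:
  x_0 = 23/22;  a_0 = 2;  x_1 = (x_0 − 2)/3 = -7/22
  x_1 = -7/22;  a_1 = 2;  x_2 = (x_1 − 2)/3 = -17/22
  x_2 = -17/22;  a_2 = 1;  x_3 = (x_2 − 1)/3 = -13/22
  x_3 = -13/22;  a_3 = 2;  x_4 = (x_3 − 2)/3 = -19/22
Digits: (2, 2, 1, 2).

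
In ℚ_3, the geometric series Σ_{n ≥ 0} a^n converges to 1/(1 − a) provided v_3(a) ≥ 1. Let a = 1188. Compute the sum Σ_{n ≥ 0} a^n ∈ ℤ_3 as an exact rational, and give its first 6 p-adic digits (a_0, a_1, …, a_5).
Σ a^n = 1/(1 − a) = -1/1187;  first 6 digits = (1, 0, 0, 2, 2, 1)

v_3(a) = 3 ≥ 1, so the series converges in ℤ_3 to 1/(1 − a) = 1/(1 − 1188) = -1/1187. Expand this rational in ℤ_3: compute digits iteratively via d_i = x_i mod 3, x_{i+1} = (x_i − d_i)/3. The first 6 digits are (1, 0, 0, 2, 2, 1).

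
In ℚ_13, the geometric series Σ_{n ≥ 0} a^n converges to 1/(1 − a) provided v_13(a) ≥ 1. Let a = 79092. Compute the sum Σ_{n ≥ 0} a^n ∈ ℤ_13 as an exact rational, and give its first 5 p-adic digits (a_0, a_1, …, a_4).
Σ a^n = 1/(1 − a) = -1/79091;  first 5 digits = (1, 0, 0, 10, 2)

v_13(a) = 3 ≥ 1, so the series converges in ℤ_13 to 1/(1 − a) = 1/(1 − 79092) = -1/79091. Expand this rational in ℤ_13: compute digits iteratively via d_i = x_i mod 13, x_{i+1} = (x_i − d_i)/13. The first 5 digits are (1, 0, 0, 10, 2).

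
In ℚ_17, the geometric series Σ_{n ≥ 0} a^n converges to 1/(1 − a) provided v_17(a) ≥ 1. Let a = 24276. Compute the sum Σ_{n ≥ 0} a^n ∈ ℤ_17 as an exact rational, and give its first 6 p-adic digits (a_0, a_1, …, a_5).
Σ a^n = 1/(1 − a) = -1/24275;  first 6 digits = (1, 0, 16, 4, 1, 7)

v_17(a) = 2 ≥ 1, so the series converges in ℤ_17 to 1/(1 − a) = 1/(1 − 24276) = -1/24275. Expand this rational in ℤ_17: compute digits iteratively via d_i = x_i mod 17, x_{i+1} = (x_i − d_i)/17. The first 6 digits are (1, 0, 16, 4, 1, 7).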